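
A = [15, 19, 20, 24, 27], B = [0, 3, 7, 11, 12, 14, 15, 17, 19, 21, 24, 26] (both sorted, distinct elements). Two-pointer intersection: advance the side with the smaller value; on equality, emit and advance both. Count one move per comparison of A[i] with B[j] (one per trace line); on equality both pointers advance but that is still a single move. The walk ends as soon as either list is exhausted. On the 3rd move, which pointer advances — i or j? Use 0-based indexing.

i=0 j=0: 15>0, j++
i=0 j=1: 15>3, j++
i=0 j=2: 15>7, j++

j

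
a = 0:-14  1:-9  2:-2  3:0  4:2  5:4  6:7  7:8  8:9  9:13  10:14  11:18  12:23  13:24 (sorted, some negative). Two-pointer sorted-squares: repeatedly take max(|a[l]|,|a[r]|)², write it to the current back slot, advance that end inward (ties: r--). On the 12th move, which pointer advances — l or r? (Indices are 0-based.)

l=0 r=13: |-14|<=|24| out[13]=576, r--
l=0 r=12: |-14|<=|23| out[12]=529, r--
l=0 r=11: |-14|<=|18| out[11]=324, r--
l=0 r=10: |-14|<=|14| out[10]=196, r--
l=0 r=9: |-14|>|13| out[9]=196, l++
l=1 r=9: |-9|<=|13| out[8]=169, r--
l=1 r=8: |-9|<=|9| out[7]=81, r--
l=1 r=7: |-9|>|8| out[6]=81, l++
l=2 r=7: |-2|<=|8| out[5]=64, r--
l=2 r=6: |-2|<=|7| out[4]=49, r--
l=2 r=5: |-2|<=|4| out[3]=16, r--
l=2 r=4: |-2|<=|2| out[2]=4, r--

r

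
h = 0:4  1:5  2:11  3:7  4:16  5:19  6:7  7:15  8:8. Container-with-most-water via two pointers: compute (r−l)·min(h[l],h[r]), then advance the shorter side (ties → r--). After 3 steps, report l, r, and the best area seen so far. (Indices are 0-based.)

[0,8] min(4,8)*8=32 best=32 * → l++
[1,8] min(5,8)*7=35 best=35 * → l++
[2,8] min(11,8)*6=48 best=48 * → r--

l=2, r=7, best area=48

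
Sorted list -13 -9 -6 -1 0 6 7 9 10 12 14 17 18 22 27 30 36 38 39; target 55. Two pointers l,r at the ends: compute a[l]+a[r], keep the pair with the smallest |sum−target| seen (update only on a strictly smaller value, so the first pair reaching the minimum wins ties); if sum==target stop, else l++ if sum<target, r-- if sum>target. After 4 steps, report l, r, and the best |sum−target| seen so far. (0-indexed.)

[0,18] -13+39=26 d=29 * → l++
[1,18] -9+39=30 d=25 * → l++
[2,18] -6+39=33 d=22 * → l++
[3,18] -1+39=38 d=17 * → l++

l=4, r=18, best |Δ|=17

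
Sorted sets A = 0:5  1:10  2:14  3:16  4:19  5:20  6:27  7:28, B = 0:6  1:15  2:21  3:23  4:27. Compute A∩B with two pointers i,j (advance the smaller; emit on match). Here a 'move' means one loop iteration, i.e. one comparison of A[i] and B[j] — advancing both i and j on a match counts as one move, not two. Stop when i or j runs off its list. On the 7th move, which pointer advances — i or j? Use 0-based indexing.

i=0 j=0: 5<6, i++
i=1 j=0: 10>6, j++
i=1 j=1: 10<15, i++
i=2 j=1: 14<15, i++
i=3 j=1: 16>15, j++
i=3 j=2: 16<21, i++
i=4 j=2: 19<21, i++

i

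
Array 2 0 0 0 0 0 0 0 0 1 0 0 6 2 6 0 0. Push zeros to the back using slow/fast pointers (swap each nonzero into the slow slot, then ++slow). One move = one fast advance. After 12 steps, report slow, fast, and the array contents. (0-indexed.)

slow=0 fast=0: a[fast]=2≠0 swap→a[0]=2, slow++,fast++
slow=1 fast=1: a[fast]=0, fast++
slow=1 fast=2: a[fast]=0, fast++
slow=1 fast=3: a[fast]=0, fast++
slow=1 fast=4: a[fast]=0, fast++
slow=1 fast=5: a[fast]=0, fast++
slow=1 fast=6: a[fast]=0, fast++
slow=1 fast=7: a[fast]=0, fast++
slow=1 fast=8: a[fast]=0, fast++
slow=1 fast=9: a[fast]=1≠0 swap→a[1]=1, slow++,fast++
slow=2 fast=10: a[fast]=0, fast++
slow=2 fast=11: a[fast]=0, fast++

slow=2, fast=12, a=[2, 1, 0, 0, 0, 0, 0, 0, 0, 0, 0, 0, 6, 2, 6, 0, 0]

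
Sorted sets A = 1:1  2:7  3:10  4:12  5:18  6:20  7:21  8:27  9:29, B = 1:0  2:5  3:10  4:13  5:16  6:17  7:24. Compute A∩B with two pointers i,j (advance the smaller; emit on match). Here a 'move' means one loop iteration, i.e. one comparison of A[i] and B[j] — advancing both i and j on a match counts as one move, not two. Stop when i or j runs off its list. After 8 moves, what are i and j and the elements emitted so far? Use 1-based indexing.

i=5, j=6, emitted=[10]

i=1 j=1: 1>0, j++
i=1 j=2: 1<5, i++
i=2 j=2: 7>5, j++
i=2 j=3: 7<10, i++
i=3 j=3: 10==10 emit, i++,j++
i=4 j=4: 12<13, i++
i=5 j=4: 18>13, j++
i=5 j=5: 18>16, j++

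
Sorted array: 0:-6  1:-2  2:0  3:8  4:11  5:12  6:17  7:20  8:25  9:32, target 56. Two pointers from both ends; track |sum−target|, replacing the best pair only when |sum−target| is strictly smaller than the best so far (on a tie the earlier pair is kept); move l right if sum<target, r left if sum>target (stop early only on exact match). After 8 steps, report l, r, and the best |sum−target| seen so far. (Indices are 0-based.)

l=8, r=9, best |Δ|=4

[0,9] -6+32=26 d=30 * → l++
[1,9] -2+32=30 d=26 * → l++
[2,9] 0+32=32 d=24 * → l++
[3,9] 8+32=40 d=16 * → l++
[4,9] 11+32=43 d=13 * → l++
[5,9] 12+32=44 d=12 * → l++
[6,9] 17+32=49 d=7 * → l++
[7,9] 20+32=52 d=4 * → l++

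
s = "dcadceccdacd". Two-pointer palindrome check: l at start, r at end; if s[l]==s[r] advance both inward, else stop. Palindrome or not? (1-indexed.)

l=1 r=12: 'd'=='d', l++,r--
l=2 r=11: 'c'=='c', l++,r--
l=3 r=10: 'a'=='a', l++,r--
l=4 r=9: 'd'=='d', l++,r--
l=5 r=8: 'c'=='c', l++,r--
l=6 r=7: 'e'!='c', stop

not a palindrome (mismatch at 6,7)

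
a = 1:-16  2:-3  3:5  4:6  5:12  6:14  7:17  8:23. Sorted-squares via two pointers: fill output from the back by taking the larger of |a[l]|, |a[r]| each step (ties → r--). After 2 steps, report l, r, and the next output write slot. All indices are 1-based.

l=1, r=6, next write slot=6

[1,8] |-16|<=|23| out[8]=529 → r--
[1,7] |-16|<=|17| out[7]=289 → r--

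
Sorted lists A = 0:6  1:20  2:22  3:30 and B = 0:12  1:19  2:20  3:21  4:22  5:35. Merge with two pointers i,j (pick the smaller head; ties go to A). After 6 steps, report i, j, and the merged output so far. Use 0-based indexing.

i=2, j=4, merged so far=[6, 12, 19, 20, 20, 21]

i=0 j=0: A[i]=6<=B[j]=12 take 6, i++
i=1 j=0: A[i]=20>B[j]=12 take 12, j++
i=1 j=1: A[i]=20>B[j]=19 take 19, j++
i=1 j=2: A[i]=20<=B[j]=20 take 20, i++
i=2 j=2: A[i]=22>B[j]=20 take 20, j++
i=2 j=3: A[i]=22>B[j]=21 take 21, j++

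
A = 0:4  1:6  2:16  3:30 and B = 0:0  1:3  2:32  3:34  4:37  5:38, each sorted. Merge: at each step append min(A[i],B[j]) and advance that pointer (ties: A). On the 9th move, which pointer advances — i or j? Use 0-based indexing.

j

[i=0,j=0] A[i]=4>B[j]=0 take 0 → j++
[i=0,j=1] A[i]=4>B[j]=3 take 3 → j++
[i=0,j=2] A[i]=4<=B[j]=32 take 4 → i++
[i=1,j=2] A[i]=6<=B[j]=32 take 6 → i++
[i=2,j=2] A[i]=16<=B[j]=32 take 16 → i++
[i=3,j=2] A[i]=30<=B[j]=32 take 30 → i++
[i=4,j=2] A done, take B[j]=32 → j++
[i=4,j=3] A done, take B[j]=34 → j++
[i=4,j=4] A done, take B[j]=37 → j++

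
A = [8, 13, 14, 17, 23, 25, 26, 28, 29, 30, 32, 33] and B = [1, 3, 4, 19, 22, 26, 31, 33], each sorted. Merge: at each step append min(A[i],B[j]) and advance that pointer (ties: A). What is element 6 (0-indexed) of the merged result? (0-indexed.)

merged[6] = 17

i=0 j=0: A[i]=8>B[j]=1 take 1, j++
i=0 j=1: A[i]=8>B[j]=3 take 3, j++
i=0 j=2: A[i]=8>B[j]=4 take 4, j++
i=0 j=3: A[i]=8<=B[j]=19 take 8, i++
i=1 j=3: A[i]=13<=B[j]=19 take 13, i++
i=2 j=3: A[i]=14<=B[j]=19 take 14, i++
i=3 j=3: A[i]=17<=B[j]=19 take 17, i++
i=4 j=3: A[i]=23>B[j]=19 take 19, j++
i=4 j=4: A[i]=23>B[j]=22 take 22, j++
i=4 j=5: A[i]=23<=B[j]=26 take 23, i++
i=5 j=5: A[i]=25<=B[j]=26 take 25, i++
i=6 j=5: A[i]=26<=B[j]=26 take 26, i++
i=7 j=5: A[i]=28>B[j]=26 take 26, j++
i=7 j=6: A[i]=28<=B[j]=31 take 28, i++
i=8 j=6: A[i]=29<=B[j]=31 take 29, i++
i=9 j=6: A[i]=30<=B[j]=31 take 30, i++
i=10 j=6: A[i]=32>B[j]=31 take 31, j++
i=10 j=7: A[i]=32<=B[j]=33 take 32, i++
i=11 j=7: A[i]=33<=B[j]=33 take 33, i++
i=12 j=7: A done, take B[j]=33, j++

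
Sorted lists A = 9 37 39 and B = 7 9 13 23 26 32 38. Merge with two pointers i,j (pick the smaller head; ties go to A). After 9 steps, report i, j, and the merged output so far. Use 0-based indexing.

i=0 j=0: A[i]=9>B[j]=7 take 7, j++
i=0 j=1: A[i]=9<=B[j]=9 take 9, i++
i=1 j=1: A[i]=37>B[j]=9 take 9, j++
i=1 j=2: A[i]=37>B[j]=13 take 13, j++
i=1 j=3: A[i]=37>B[j]=23 take 23, j++
i=1 j=4: A[i]=37>B[j]=26 take 26, j++
i=1 j=5: A[i]=37>B[j]=32 take 32, j++
i=1 j=6: A[i]=37<=B[j]=38 take 37, i++
i=2 j=6: A[i]=39>B[j]=38 take 38, j++

i=2, j=7, merged so far=[7, 9, 9, 13, 23, 26, 32, 37, 38]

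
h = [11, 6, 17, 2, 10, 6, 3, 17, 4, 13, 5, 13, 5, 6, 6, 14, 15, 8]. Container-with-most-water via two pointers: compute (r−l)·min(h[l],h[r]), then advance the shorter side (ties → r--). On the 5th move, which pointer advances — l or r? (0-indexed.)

l=0 r=17: min(11,8)*17=136 best=136 *, r--
l=0 r=16: min(11,15)*16=176 best=176 *, l++
l=1 r=16: min(6,15)*15=90 best=176, l++
l=2 r=16: min(17,15)*14=210 best=210 *, r--
l=2 r=15: min(17,14)*13=182 best=210, r--

r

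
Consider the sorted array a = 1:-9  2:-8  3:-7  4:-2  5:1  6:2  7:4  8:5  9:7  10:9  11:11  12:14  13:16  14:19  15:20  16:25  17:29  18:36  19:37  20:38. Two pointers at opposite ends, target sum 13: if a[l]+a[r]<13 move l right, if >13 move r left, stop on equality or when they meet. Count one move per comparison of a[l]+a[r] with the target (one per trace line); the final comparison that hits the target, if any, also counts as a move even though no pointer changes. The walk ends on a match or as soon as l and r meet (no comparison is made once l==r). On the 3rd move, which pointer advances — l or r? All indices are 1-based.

[1,20] -9+38=29 >13 → r--
[1,19] -9+37=28 >13 → r--
[1,18] -9+36=27 >13 → r--

r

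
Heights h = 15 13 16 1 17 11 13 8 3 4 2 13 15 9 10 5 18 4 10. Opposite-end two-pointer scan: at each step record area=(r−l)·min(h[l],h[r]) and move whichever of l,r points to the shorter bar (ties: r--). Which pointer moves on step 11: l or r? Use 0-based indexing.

l

l=0 r=18: min(15,10)*18=180 best=180 *, r--
l=0 r=17: min(15,4)*17=68 best=180, r--
l=0 r=16: min(15,18)*16=240 best=240 *, l++
l=1 r=16: min(13,18)*15=195 best=240, l++
l=2 r=16: min(16,18)*14=224 best=240, l++
l=3 r=16: min(1,18)*13=13 best=240, l++
l=4 r=16: min(17,18)*12=204 best=240, l++
l=5 r=16: min(11,18)*11=121 best=240, l++
l=6 r=16: min(13,18)*10=130 best=240, l++
l=7 r=16: min(8,18)*9=72 best=240, l++
l=8 r=16: min(3,18)*8=24 best=240, l++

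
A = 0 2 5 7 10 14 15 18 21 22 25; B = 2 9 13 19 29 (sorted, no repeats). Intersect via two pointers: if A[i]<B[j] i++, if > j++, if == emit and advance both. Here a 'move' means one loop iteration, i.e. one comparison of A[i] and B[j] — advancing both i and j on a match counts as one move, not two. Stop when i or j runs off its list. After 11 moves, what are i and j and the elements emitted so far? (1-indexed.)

[i=1,j=1] 0<2 → i++
[i=2,j=1] 2==2 emit → i++,j++
[i=3,j=2] 5<9 → i++
[i=4,j=2] 7<9 → i++
[i=5,j=2] 10>9 → j++
[i=5,j=3] 10<13 → i++
[i=6,j=3] 14>13 → j++
[i=6,j=4] 14<19 → i++
[i=7,j=4] 15<19 → i++
[i=8,j=4] 18<19 → i++
[i=9,j=4] 21>19 → j++

i=9, j=5, emitted=[2]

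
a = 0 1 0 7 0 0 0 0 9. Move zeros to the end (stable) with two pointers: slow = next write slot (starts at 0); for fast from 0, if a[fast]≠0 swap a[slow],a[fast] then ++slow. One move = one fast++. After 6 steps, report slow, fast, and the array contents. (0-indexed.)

slow=0 fast=0: a[fast]=0, fast++
slow=0 fast=1: a[fast]=1≠0 swap→a[0]=1, slow++,fast++
slow=1 fast=2: a[fast]=0, fast++
slow=1 fast=3: a[fast]=7≠0 swap→a[1]=7, slow++,fast++
slow=2 fast=4: a[fast]=0, fast++
slow=2 fast=5: a[fast]=0, fast++

slow=2, fast=6, a=[1, 7, 0, 0, 0, 0, 0, 0, 9]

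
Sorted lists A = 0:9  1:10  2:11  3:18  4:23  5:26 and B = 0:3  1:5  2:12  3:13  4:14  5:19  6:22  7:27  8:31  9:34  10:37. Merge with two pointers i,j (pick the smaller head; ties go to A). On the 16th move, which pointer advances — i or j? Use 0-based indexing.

i=0 j=0: A[i]=9>B[j]=3 take 3, j++
i=0 j=1: A[i]=9>B[j]=5 take 5, j++
i=0 j=2: A[i]=9<=B[j]=12 take 9, i++
i=1 j=2: A[i]=10<=B[j]=12 take 10, i++
i=2 j=2: A[i]=11<=B[j]=12 take 11, i++
i=3 j=2: A[i]=18>B[j]=12 take 12, j++
i=3 j=3: A[i]=18>B[j]=13 take 13, j++
i=3 j=4: A[i]=18>B[j]=14 take 14, j++
i=3 j=5: A[i]=18<=B[j]=19 take 18, i++
i=4 j=5: A[i]=23>B[j]=19 take 19, j++
i=4 j=6: A[i]=23>B[j]=22 take 22, j++
i=4 j=7: A[i]=23<=B[j]=27 take 23, i++
i=5 j=7: A[i]=26<=B[j]=27 take 26, i++
i=6 j=7: A done, take B[j]=27, j++
i=6 j=8: A done, take B[j]=31, j++
i=6 j=9: A done, take B[j]=34, j++

j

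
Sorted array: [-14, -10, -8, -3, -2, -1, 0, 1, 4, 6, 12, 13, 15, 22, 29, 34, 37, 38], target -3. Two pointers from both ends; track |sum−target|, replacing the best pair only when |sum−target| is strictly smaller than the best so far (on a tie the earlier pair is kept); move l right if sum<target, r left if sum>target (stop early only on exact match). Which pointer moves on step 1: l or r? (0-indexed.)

r

[0,17] -14+38=24 d=27 * → r--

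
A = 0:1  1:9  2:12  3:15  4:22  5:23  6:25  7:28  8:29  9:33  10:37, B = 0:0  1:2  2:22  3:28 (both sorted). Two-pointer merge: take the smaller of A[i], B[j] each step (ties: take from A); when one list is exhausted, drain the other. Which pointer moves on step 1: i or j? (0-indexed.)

[i=0,j=0] A[i]=1>B[j]=0 take 0 → j++

j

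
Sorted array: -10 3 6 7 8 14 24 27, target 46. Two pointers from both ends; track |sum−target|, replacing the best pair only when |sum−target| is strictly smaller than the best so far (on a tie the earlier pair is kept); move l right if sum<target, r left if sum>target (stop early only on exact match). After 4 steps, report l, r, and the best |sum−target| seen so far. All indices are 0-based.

l=0 r=7: -10+27=17 d=29 *, l++
l=1 r=7: 3+27=30 d=16 *, l++
l=2 r=7: 6+27=33 d=13 *, l++
l=3 r=7: 7+27=34 d=12 *, l++

l=4, r=7, best |Δ|=12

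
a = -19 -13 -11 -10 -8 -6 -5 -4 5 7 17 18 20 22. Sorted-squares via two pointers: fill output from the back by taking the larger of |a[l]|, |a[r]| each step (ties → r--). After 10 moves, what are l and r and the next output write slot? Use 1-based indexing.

l=6, r=9, next write slot=4

l=1 r=14: |-19|<=|22| out[14]=484, r--
l=1 r=13: |-19|<=|20| out[13]=400, r--
l=1 r=12: |-19|>|18| out[12]=361, l++
l=2 r=12: |-13|<=|18| out[11]=324, r--
l=2 r=11: |-13|<=|17| out[10]=289, r--
l=2 r=10: |-13|>|7| out[9]=169, l++
l=3 r=10: |-11|>|7| out[8]=121, l++
l=4 r=10: |-10|>|7| out[7]=100, l++
l=5 r=10: |-8|>|7| out[6]=64, l++
l=6 r=10: |-6|<=|7| out[5]=49, r--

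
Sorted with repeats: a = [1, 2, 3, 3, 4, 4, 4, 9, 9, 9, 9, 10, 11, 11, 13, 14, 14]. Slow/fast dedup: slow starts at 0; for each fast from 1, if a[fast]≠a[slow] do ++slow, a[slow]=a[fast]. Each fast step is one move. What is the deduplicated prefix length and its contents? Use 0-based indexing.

slow=0 fast=1: a[fast]=2≠a[slow]=1 write a[1]=2, slow++,fast++
slow=1 fast=2: a[fast]=3≠a[slow]=2 write a[2]=3, slow++,fast++
slow=2 fast=3: a[fast]=3=a[slow] dup, fast++
slow=2 fast=4: a[fast]=4≠a[slow]=3 write a[3]=4, slow++,fast++
slow=3 fast=5: a[fast]=4=a[slow] dup, fast++
slow=3 fast=6: a[fast]=4=a[slow] dup, fast++
slow=3 fast=7: a[fast]=9≠a[slow]=4 write a[4]=9, slow++,fast++
slow=4 fast=8: a[fast]=9=a[slow] dup, fast++
slow=4 fast=9: a[fast]=9=a[slow] dup, fast++
slow=4 fast=10: a[fast]=9=a[slow] dup, fast++
slow=4 fast=11: a[fast]=10≠a[slow]=9 write a[5]=10, slow++,fast++
slow=5 fast=12: a[fast]=11≠a[slow]=10 write a[6]=11, slow++,fast++
slow=6 fast=13: a[fast]=11=a[slow] dup, fast++
slow=6 fast=14: a[fast]=13≠a[slow]=11 write a[7]=13, slow++,fast++
slow=7 fast=15: a[fast]=14≠a[slow]=13 write a[8]=14, slow++,fast++
slow=8 fast=16: a[fast]=14=a[slow] dup, fast++

length 9; prefix = [1, 2, 3, 4, 9, 10, 11, 13, 14]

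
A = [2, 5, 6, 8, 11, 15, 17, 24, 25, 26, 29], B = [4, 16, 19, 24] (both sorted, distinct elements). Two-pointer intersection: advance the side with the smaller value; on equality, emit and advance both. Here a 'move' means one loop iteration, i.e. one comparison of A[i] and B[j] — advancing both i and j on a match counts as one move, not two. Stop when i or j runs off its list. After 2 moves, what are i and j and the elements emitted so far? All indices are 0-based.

i=1, j=1, emitted=[]

[i=0,j=0] 2<4 → i++
[i=1,j=0] 5>4 → j++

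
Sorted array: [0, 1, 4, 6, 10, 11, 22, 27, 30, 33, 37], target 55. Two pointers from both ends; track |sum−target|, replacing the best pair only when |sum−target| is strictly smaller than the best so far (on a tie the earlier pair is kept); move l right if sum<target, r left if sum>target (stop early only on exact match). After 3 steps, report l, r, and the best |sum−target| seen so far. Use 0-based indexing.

l=0 r=10: 0+37=37 d=18 *, l++
l=1 r=10: 1+37=38 d=17 *, l++
l=2 r=10: 4+37=41 d=14 *, l++

l=3, r=10, best |Δ|=14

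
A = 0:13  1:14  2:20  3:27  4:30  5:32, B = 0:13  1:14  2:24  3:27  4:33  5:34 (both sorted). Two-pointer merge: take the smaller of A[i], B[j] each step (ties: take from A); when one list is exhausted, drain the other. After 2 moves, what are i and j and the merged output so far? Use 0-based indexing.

i=1, j=1, merged so far=[13, 13]

[i=0,j=0] A[i]=13<=B[j]=13 take 13 → i++
[i=1,j=0] A[i]=14>B[j]=13 take 13 → j++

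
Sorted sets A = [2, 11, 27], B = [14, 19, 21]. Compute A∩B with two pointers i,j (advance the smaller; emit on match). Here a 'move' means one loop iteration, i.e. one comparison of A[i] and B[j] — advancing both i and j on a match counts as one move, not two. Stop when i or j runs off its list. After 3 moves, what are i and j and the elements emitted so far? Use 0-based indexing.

i=0 j=0: 2<14, i++
i=1 j=0: 11<14, i++
i=2 j=0: 27>14, j++

i=2, j=1, emitted=[]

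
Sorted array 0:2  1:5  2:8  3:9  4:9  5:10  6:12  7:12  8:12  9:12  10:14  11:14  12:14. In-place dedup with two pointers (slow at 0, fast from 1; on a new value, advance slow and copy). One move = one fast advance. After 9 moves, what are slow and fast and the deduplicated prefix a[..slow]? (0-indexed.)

slow=5, fast=10, prefix=[2, 5, 8, 9, 10, 12]

slow=0 fast=1: a[fast]=5≠a[slow]=2 write a[1]=5, slow++,fast++
slow=1 fast=2: a[fast]=8≠a[slow]=5 write a[2]=8, slow++,fast++
slow=2 fast=3: a[fast]=9≠a[slow]=8 write a[3]=9, slow++,fast++
slow=3 fast=4: a[fast]=9=a[slow] dup, fast++
slow=3 fast=5: a[fast]=10≠a[slow]=9 write a[4]=10, slow++,fast++
slow=4 fast=6: a[fast]=12≠a[slow]=10 write a[5]=12, slow++,fast++
slow=5 fast=7: a[fast]=12=a[slow] dup, fast++
slow=5 fast=8: a[fast]=12=a[slow] dup, fast++
slow=5 fast=9: a[fast]=12=a[slow] dup, fast++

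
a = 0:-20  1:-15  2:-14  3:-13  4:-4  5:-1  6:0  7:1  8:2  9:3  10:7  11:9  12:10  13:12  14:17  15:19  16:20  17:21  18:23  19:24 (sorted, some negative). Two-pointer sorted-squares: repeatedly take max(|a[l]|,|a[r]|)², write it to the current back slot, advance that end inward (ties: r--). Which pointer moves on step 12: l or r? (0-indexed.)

r

l=0 r=19: |-20|<=|24| out[19]=576, r--
l=0 r=18: |-20|<=|23| out[18]=529, r--
l=0 r=17: |-20|<=|21| out[17]=441, r--
l=0 r=16: |-20|<=|20| out[16]=400, r--
l=0 r=15: |-20|>|19| out[15]=400, l++
l=1 r=15: |-15|<=|19| out[14]=361, r--
l=1 r=14: |-15|<=|17| out[13]=289, r--
l=1 r=13: |-15|>|12| out[12]=225, l++
l=2 r=13: |-14|>|12| out[11]=196, l++
l=3 r=13: |-13|>|12| out[10]=169, l++
l=4 r=13: |-4|<=|12| out[9]=144, r--
l=4 r=12: |-4|<=|10| out[8]=100, r--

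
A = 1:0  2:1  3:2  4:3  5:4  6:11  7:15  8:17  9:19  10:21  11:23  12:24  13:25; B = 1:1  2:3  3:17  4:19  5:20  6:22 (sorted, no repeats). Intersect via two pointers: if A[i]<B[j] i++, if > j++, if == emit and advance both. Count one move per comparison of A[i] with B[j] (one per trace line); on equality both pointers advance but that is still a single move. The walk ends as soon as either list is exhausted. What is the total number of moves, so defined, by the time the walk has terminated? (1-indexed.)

12 moves

[i=1,j=1] 0<1 → i++
[i=2,j=1] 1==1 emit → i++,j++
[i=3,j=2] 2<3 → i++
[i=4,j=2] 3==3 emit → i++,j++
[i=5,j=3] 4<17 → i++
[i=6,j=3] 11<17 → i++
[i=7,j=3] 15<17 → i++
[i=8,j=3] 17==17 emit → i++,j++
[i=9,j=4] 19==19 emit → i++,j++
[i=10,j=5] 21>20 → j++
[i=10,j=6] 21<22 → i++
[i=11,j=6] 23>22 → j++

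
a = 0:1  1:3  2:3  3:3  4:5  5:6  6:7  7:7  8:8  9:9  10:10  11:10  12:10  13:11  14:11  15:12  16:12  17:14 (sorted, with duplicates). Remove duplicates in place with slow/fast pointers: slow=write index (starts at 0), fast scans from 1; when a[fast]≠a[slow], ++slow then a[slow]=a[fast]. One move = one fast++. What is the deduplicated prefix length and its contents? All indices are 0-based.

slow=0 fast=1: a[fast]=3≠a[slow]=1 write a[1]=3, slow++,fast++
slow=1 fast=2: a[fast]=3=a[slow] dup, fast++
slow=1 fast=3: a[fast]=3=a[slow] dup, fast++
slow=1 fast=4: a[fast]=5≠a[slow]=3 write a[2]=5, slow++,fast++
slow=2 fast=5: a[fast]=6≠a[slow]=5 write a[3]=6, slow++,fast++
slow=3 fast=6: a[fast]=7≠a[slow]=6 write a[4]=7, slow++,fast++
slow=4 fast=7: a[fast]=7=a[slow] dup, fast++
slow=4 fast=8: a[fast]=8≠a[slow]=7 write a[5]=8, slow++,fast++
slow=5 fast=9: a[fast]=9≠a[slow]=8 write a[6]=9, slow++,fast++
slow=6 fast=10: a[fast]=10≠a[slow]=9 write a[7]=10, slow++,fast++
slow=7 fast=11: a[fast]=10=a[slow] dup, fast++
slow=7 fast=12: a[fast]=10=a[slow] dup, fast++
slow=7 fast=13: a[fast]=11≠a[slow]=10 write a[8]=11, slow++,fast++
slow=8 fast=14: a[fast]=11=a[slow] dup, fast++
slow=8 fast=15: a[fast]=12≠a[slow]=11 write a[9]=12, slow++,fast++
slow=9 fast=16: a[fast]=12=a[slow] dup, fast++
slow=9 fast=17: a[fast]=14≠a[slow]=12 write a[10]=14, slow++,fast++

length 11; prefix = [1, 3, 5, 6, 7, 8, 9, 10, 11, 12, 14]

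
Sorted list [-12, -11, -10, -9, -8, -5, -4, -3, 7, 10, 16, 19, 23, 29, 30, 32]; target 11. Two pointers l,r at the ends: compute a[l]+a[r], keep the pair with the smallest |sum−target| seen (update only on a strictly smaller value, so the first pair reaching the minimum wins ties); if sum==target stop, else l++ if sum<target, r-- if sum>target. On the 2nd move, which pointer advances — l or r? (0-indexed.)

r

l=0 r=15: -12+32=20 d=9 *, r--
l=0 r=14: -12+30=18 d=7 *, r--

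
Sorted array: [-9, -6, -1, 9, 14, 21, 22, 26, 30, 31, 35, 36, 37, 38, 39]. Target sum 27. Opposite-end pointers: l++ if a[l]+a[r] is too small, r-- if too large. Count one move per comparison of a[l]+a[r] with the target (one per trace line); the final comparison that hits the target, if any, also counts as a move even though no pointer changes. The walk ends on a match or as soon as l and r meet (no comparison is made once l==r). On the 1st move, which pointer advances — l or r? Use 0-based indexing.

l=0 r=14: -9+39=30 >27, r--

r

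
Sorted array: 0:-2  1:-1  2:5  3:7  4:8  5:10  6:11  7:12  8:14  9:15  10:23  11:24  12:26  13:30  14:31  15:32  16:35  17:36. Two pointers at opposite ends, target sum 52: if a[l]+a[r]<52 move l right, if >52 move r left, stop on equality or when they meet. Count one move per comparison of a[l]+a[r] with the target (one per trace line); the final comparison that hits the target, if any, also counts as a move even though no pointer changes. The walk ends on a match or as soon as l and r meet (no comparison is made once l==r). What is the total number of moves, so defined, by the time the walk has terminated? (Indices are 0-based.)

l=0 r=17: -2+36=34 <52, l++
l=1 r=17: -1+36=35 <52, l++
l=2 r=17: 5+36=41 <52, l++
l=3 r=17: 7+36=43 <52, l++
l=4 r=17: 8+36=44 <52, l++
l=5 r=17: 10+36=46 <52, l++
l=6 r=17: 11+36=47 <52, l++
l=7 r=17: 12+36=48 <52, l++
l=8 r=17: 14+36=50 <52, l++
l=9 r=17: 15+36=51 <52, l++
l=10 r=17: 23+36=59 >52, r--
l=10 r=16: 23+35=58 >52, r--
l=10 r=15: 23+32=55 >52, r--
l=10 r=14: 23+31=54 >52, r--
l=10 r=13: 23+30=53 >52, r--
l=10 r=12: 23+26=49 <52, l++
l=11 r=12: 24+26=50 <52, l++

17 moves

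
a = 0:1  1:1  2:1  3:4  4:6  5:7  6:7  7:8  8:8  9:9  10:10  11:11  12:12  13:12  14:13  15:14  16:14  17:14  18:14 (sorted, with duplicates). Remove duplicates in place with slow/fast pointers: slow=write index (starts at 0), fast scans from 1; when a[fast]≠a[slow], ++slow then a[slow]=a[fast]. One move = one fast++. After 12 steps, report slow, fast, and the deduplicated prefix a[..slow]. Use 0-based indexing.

slow=8, fast=13, prefix=[1, 4, 6, 7, 8, 9, 10, 11, 12]

slow=0 fast=1: a[fast]=1=a[slow] dup, fast++
slow=0 fast=2: a[fast]=1=a[slow] dup, fast++
slow=0 fast=3: a[fast]=4≠a[slow]=1 write a[1]=4, slow++,fast++
slow=1 fast=4: a[fast]=6≠a[slow]=4 write a[2]=6, slow++,fast++
slow=2 fast=5: a[fast]=7≠a[slow]=6 write a[3]=7, slow++,fast++
slow=3 fast=6: a[fast]=7=a[slow] dup, fast++
slow=3 fast=7: a[fast]=8≠a[slow]=7 write a[4]=8, slow++,fast++
slow=4 fast=8: a[fast]=8=a[slow] dup, fast++
slow=4 fast=9: a[fast]=9≠a[slow]=8 write a[5]=9, slow++,fast++
slow=5 fast=10: a[fast]=10≠a[slow]=9 write a[6]=10, slow++,fast++
slow=6 fast=11: a[fast]=11≠a[slow]=10 write a[7]=11, slow++,fast++
slow=7 fast=12: a[fast]=12≠a[slow]=11 write a[8]=12, slow++,fast++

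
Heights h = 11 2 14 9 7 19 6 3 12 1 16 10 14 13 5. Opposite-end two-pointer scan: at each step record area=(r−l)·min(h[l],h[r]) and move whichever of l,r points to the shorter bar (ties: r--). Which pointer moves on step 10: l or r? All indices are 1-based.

[1,15] min(11,5)*14=70 best=70 * → r--
[1,14] min(11,13)*13=143 best=143 * → l++
[2,14] min(2,13)*12=24 best=143 → l++
[3,14] min(14,13)*11=143 best=143 → r--
[3,13] min(14,14)*10=140 best=143 → r--
[3,12] min(14,10)*9=90 best=143 → r--
[3,11] min(14,16)*8=112 best=143 → l++
[4,11] min(9,16)*7=63 best=143 → l++
[5,11] min(7,16)*6=42 best=143 → l++
[6,11] min(19,16)*5=80 best=143 → r--

r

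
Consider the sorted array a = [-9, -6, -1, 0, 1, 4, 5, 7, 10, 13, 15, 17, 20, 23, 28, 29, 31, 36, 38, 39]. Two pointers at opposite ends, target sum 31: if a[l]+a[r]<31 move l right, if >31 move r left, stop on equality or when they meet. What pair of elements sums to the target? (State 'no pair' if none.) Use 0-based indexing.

(0, 31)

l=0 r=19: -9+39=30 <31, l++
l=1 r=19: -6+39=33 >31, r--
l=1 r=18: -6+38=32 >31, r--
l=1 r=17: -6+36=30 <31, l++
l=2 r=17: -1+36=35 >31, r--
l=2 r=16: -1+31=30 <31, l++
l=3 r=16: 0+31=31, found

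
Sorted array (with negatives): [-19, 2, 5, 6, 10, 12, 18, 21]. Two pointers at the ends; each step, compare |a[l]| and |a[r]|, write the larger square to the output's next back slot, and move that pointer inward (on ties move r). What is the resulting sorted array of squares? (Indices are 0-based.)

[4, 25, 36, 100, 144, 324, 361, 441]

l=0 r=7: |-19|<=|21| out[7]=441, r--
l=0 r=6: |-19|>|18| out[6]=361, l++
l=1 r=6: |2|<=|18| out[5]=324, r--
l=1 r=5: |2|<=|12| out[4]=144, r--
l=1 r=4: |2|<=|10| out[3]=100, r--
l=1 r=3: |2|<=|6| out[2]=36, r--
l=1 r=2: |2|<=|5| out[1]=25, r--
l=1 r=1: |2|<=|2| out[0]=4, r--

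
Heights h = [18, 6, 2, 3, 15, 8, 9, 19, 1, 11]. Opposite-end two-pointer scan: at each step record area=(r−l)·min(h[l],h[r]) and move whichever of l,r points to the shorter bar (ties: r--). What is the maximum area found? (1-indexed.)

max area = 126

[1,10] min(18,11)*9=99 best=99 * → r--
[1,9] min(18,1)*8=8 best=99 → r--
[1,8] min(18,19)*7=126 best=126 * → l++
[2,8] min(6,19)*6=36 best=126 → l++
[3,8] min(2,19)*5=10 best=126 → l++
[4,8] min(3,19)*4=12 best=126 → l++
[5,8] min(15,19)*3=45 best=126 → l++
[6,8] min(8,19)*2=16 best=126 → l++
[7,8] min(9,19)*1=9 best=126 → l++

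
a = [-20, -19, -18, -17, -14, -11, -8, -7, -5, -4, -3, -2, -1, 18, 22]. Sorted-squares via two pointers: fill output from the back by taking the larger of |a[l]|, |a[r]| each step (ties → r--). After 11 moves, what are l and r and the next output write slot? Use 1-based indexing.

l=1 r=15: |-20|<=|22| out[15]=484, r--
l=1 r=14: |-20|>|18| out[14]=400, l++
l=2 r=14: |-19|>|18| out[13]=361, l++
l=3 r=14: |-18|<=|18| out[12]=324, r--
l=3 r=13: |-18|>|-1| out[11]=324, l++
l=4 r=13: |-17|>|-1| out[10]=289, l++
l=5 r=13: |-14|>|-1| out[9]=196, l++
l=6 r=13: |-11|>|-1| out[8]=121, l++
l=7 r=13: |-8|>|-1| out[7]=64, l++
l=8 r=13: |-7|>|-1| out[6]=49, l++
l=9 r=13: |-5|>|-1| out[5]=25, l++

l=10, r=13, next write slot=4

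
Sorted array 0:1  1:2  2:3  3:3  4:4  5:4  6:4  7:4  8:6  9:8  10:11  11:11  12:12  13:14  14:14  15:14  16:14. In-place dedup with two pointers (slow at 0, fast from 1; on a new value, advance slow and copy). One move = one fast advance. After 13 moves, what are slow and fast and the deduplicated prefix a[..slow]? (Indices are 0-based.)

slow=8, fast=14, prefix=[1, 2, 3, 4, 6, 8, 11, 12, 14]

slow=0 fast=1: a[fast]=2≠a[slow]=1 write a[1]=2, slow++,fast++
slow=1 fast=2: a[fast]=3≠a[slow]=2 write a[2]=3, slow++,fast++
slow=2 fast=3: a[fast]=3=a[slow] dup, fast++
slow=2 fast=4: a[fast]=4≠a[slow]=3 write a[3]=4, slow++,fast++
slow=3 fast=5: a[fast]=4=a[slow] dup, fast++
slow=3 fast=6: a[fast]=4=a[slow] dup, fast++
slow=3 fast=7: a[fast]=4=a[slow] dup, fast++
slow=3 fast=8: a[fast]=6≠a[slow]=4 write a[4]=6, slow++,fast++
slow=4 fast=9: a[fast]=8≠a[slow]=6 write a[5]=8, slow++,fast++
slow=5 fast=10: a[fast]=11≠a[slow]=8 write a[6]=11, slow++,fast++
slow=6 fast=11: a[fast]=11=a[slow] dup, fast++
slow=6 fast=12: a[fast]=12≠a[slow]=11 write a[7]=12, slow++,fast++
slow=7 fast=13: a[fast]=14≠a[slow]=12 write a[8]=14, slow++,fast++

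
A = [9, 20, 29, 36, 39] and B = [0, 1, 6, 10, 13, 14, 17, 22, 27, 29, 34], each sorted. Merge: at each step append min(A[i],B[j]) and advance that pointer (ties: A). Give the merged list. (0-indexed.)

i=0 j=0: A[i]=9>B[j]=0 take 0, j++
i=0 j=1: A[i]=9>B[j]=1 take 1, j++
i=0 j=2: A[i]=9>B[j]=6 take 6, j++
i=0 j=3: A[i]=9<=B[j]=10 take 9, i++
i=1 j=3: A[i]=20>B[j]=10 take 10, j++
i=1 j=4: A[i]=20>B[j]=13 take 13, j++
i=1 j=5: A[i]=20>B[j]=14 take 14, j++
i=1 j=6: A[i]=20>B[j]=17 take 17, j++
i=1 j=7: A[i]=20<=B[j]=22 take 20, i++
i=2 j=7: A[i]=29>B[j]=22 take 22, j++
i=2 j=8: A[i]=29>B[j]=27 take 27, j++
i=2 j=9: A[i]=29<=B[j]=29 take 29, i++
i=3 j=9: A[i]=36>B[j]=29 take 29, j++
i=3 j=10: A[i]=36>B[j]=34 take 34, j++
i=3 j=11: B done, take A[i]=36, i++
i=4 j=11: B done, take A[i]=39, i++

[0, 1, 6, 9, 10, 13, 14, 17, 20, 22, 27, 29, 29, 34, 36, 39]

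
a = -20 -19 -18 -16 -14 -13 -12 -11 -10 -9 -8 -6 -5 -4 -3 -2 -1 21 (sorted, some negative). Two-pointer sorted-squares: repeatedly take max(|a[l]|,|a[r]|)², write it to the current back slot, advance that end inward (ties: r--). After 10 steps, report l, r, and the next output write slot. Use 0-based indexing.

l=9, r=16, next write slot=7

l=0 r=17: |-20|<=|21| out[17]=441, r--
l=0 r=16: |-20|>|-1| out[16]=400, l++
l=1 r=16: |-19|>|-1| out[15]=361, l++
l=2 r=16: |-18|>|-1| out[14]=324, l++
l=3 r=16: |-16|>|-1| out[13]=256, l++
l=4 r=16: |-14|>|-1| out[12]=196, l++
l=5 r=16: |-13|>|-1| out[11]=169, l++
l=6 r=16: |-12|>|-1| out[10]=144, l++
l=7 r=16: |-11|>|-1| out[9]=121, l++
l=8 r=16: |-10|>|-1| out[8]=100, l++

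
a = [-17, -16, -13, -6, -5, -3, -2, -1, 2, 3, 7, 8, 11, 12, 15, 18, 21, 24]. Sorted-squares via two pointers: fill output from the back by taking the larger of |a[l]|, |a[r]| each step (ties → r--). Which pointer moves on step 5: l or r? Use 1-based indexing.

l

[1,18] |-17|<=|24| out[18]=576 → r--
[1,17] |-17|<=|21| out[17]=441 → r--
[1,16] |-17|<=|18| out[16]=324 → r--
[1,15] |-17|>|15| out[15]=289 → l++
[2,15] |-16|>|15| out[14]=256 → l++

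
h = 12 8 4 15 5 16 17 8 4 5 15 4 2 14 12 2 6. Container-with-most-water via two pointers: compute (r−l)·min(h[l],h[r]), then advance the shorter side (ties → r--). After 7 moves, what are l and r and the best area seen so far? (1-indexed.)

l=4, r=13, best area=168

[1,17] min(12,6)*16=96 best=96 * → r--
[1,16] min(12,2)*15=30 best=96 → r--
[1,15] min(12,12)*14=168 best=168 * → r--
[1,14] min(12,14)*13=156 best=168 → l++
[2,14] min(8,14)*12=96 best=168 → l++
[3,14] min(4,14)*11=44 best=168 → l++
[4,14] min(15,14)*10=140 best=168 → r--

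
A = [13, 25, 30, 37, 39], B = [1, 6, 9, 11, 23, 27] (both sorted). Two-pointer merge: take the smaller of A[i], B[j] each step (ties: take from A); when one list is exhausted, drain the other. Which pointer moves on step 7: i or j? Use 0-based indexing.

[i=0,j=0] A[i]=13>B[j]=1 take 1 → j++
[i=0,j=1] A[i]=13>B[j]=6 take 6 → j++
[i=0,j=2] A[i]=13>B[j]=9 take 9 → j++
[i=0,j=3] A[i]=13>B[j]=11 take 11 → j++
[i=0,j=4] A[i]=13<=B[j]=23 take 13 → i++
[i=1,j=4] A[i]=25>B[j]=23 take 23 → j++
[i=1,j=5] A[i]=25<=B[j]=27 take 25 → i++

i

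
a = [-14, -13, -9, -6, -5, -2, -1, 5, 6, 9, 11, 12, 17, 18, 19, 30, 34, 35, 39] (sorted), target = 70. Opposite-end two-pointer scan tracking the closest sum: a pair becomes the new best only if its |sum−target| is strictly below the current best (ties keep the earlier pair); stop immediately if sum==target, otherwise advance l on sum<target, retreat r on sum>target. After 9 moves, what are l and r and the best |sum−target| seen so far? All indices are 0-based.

l=9, r=18, best |Δ|=25

[0,18] -14+39=25 d=45 * → l++
[1,18] -13+39=26 d=44 * → l++
[2,18] -9+39=30 d=40 * → l++
[3,18] -6+39=33 d=37 * → l++
[4,18] -5+39=34 d=36 * → l++
[5,18] -2+39=37 d=33 * → l++
[6,18] -1+39=38 d=32 * → l++
[7,18] 5+39=44 d=26 * → l++
[8,18] 6+39=45 d=25 * → l++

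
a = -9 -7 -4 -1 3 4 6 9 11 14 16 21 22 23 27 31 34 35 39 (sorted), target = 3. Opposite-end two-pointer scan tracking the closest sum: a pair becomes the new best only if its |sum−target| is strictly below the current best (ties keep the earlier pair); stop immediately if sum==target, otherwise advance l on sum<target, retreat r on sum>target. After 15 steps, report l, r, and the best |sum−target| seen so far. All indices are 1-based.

l=4, r=7, best |Δ|=1

l=1 r=19: -9+39=30 d=27 *, r--
l=1 r=18: -9+35=26 d=23 *, r--
l=1 r=17: -9+34=25 d=22 *, r--
l=1 r=16: -9+31=22 d=19 *, r--
l=1 r=15: -9+27=18 d=15 *, r--
l=1 r=14: -9+23=14 d=11 *, r--
l=1 r=13: -9+22=13 d=10 *, r--
l=1 r=12: -9+21=12 d=9 *, r--
l=1 r=11: -9+16=7 d=4 *, r--
l=1 r=10: -9+14=5 d=2 *, r--
l=1 r=9: -9+11=2 d=1 *, l++
l=2 r=9: -7+11=4 d=1, r--
l=2 r=8: -7+9=2 d=1, l++
l=3 r=8: -4+9=5 d=2, r--
l=3 r=7: -4+6=2 d=1, l++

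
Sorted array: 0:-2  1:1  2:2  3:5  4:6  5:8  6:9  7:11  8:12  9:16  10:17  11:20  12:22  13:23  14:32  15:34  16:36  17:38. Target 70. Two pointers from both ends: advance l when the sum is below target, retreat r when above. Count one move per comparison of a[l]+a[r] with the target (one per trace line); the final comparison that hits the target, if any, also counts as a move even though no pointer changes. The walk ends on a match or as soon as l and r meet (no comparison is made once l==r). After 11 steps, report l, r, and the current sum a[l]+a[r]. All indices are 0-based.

[0,17] -2+38=36 <70 → l++
[1,17] 1+38=39 <70 → l++
[2,17] 2+38=40 <70 → l++
[3,17] 5+38=43 <70 → l++
[4,17] 6+38=44 <70 → l++
[5,17] 8+38=46 <70 → l++
[6,17] 9+38=47 <70 → l++
[7,17] 11+38=49 <70 → l++
[8,17] 12+38=50 <70 → l++
[9,17] 16+38=54 <70 → l++
[10,17] 17+38=55 <70 → l++

l=11, r=17, sum=58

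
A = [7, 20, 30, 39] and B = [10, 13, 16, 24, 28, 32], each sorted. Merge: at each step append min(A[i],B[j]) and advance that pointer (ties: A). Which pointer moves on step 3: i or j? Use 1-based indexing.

j

[i=1,j=1] A[i]=7<=B[j]=10 take 7 → i++
[i=2,j=1] A[i]=20>B[j]=10 take 10 → j++
[i=2,j=2] A[i]=20>B[j]=13 take 13 → j++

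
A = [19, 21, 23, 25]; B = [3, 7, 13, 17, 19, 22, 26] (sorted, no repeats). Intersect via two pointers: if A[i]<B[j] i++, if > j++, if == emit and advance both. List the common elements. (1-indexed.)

intersection = [19]

i=1 j=1: 19>3, j++
i=1 j=2: 19>7, j++
i=1 j=3: 19>13, j++
i=1 j=4: 19>17, j++
i=1 j=5: 19==19 emit, i++,j++
i=2 j=6: 21<22, i++
i=3 j=6: 23>22, j++
i=3 j=7: 23<26, i++
i=4 j=7: 25<26, i++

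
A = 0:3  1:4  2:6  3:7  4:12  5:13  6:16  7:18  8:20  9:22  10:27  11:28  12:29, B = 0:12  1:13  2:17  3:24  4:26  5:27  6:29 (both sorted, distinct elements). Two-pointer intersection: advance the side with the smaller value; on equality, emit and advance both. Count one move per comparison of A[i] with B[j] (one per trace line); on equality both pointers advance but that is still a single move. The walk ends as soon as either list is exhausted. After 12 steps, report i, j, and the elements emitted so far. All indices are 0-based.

[i=0,j=0] 3<12 → i++
[i=1,j=0] 4<12 → i++
[i=2,j=0] 6<12 → i++
[i=3,j=0] 7<12 → i++
[i=4,j=0] 12==12 emit → i++,j++
[i=5,j=1] 13==13 emit → i++,j++
[i=6,j=2] 16<17 → i++
[i=7,j=2] 18>17 → j++
[i=7,j=3] 18<24 → i++
[i=8,j=3] 20<24 → i++
[i=9,j=3] 22<24 → i++
[i=10,j=3] 27>24 → j++

i=10, j=4, emitted=[12, 13]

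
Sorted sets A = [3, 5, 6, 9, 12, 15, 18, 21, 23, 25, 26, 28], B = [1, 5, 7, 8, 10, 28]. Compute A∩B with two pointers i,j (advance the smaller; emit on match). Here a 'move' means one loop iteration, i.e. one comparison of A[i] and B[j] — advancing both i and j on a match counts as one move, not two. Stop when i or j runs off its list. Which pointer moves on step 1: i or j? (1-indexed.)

i=1 j=1: 3>1, j++

j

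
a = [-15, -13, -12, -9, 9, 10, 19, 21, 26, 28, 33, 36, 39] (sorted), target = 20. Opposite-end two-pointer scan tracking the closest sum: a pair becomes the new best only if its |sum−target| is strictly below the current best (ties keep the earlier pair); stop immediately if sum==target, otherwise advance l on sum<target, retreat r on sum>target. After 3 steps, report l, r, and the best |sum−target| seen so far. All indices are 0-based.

l=0 r=12: -15+39=24 d=4 *, r--
l=0 r=11: -15+36=21 d=1 *, r--
l=0 r=10: -15+33=18 d=2, l++

l=1, r=10, best |Δ|=1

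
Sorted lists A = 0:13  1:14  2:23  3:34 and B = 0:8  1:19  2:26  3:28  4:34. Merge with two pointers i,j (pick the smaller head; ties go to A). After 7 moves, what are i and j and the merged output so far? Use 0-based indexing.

i=0 j=0: A[i]=13>B[j]=8 take 8, j++
i=0 j=1: A[i]=13<=B[j]=19 take 13, i++
i=1 j=1: A[i]=14<=B[j]=19 take 14, i++
i=2 j=1: A[i]=23>B[j]=19 take 19, j++
i=2 j=2: A[i]=23<=B[j]=26 take 23, i++
i=3 j=2: A[i]=34>B[j]=26 take 26, j++
i=3 j=3: A[i]=34>B[j]=28 take 28, j++

i=3, j=4, merged so far=[8, 13, 14, 19, 23, 26, 28]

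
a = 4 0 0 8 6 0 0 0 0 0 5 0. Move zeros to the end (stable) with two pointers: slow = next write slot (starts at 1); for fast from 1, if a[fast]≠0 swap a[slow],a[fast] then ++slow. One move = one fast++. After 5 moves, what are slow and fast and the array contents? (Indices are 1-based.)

slow=4, fast=6, a=[4, 8, 6, 0, 0, 0, 0, 0, 0, 0, 5, 0]

slow=1 fast=1: a[fast]=4≠0 swap→a[1]=4, slow++,fast++
slow=2 fast=2: a[fast]=0, fast++
slow=2 fast=3: a[fast]=0, fast++
slow=2 fast=4: a[fast]=8≠0 swap→a[2]=8, slow++,fast++
slow=3 fast=5: a[fast]=6≠0 swap→a[3]=6, slow++,fast++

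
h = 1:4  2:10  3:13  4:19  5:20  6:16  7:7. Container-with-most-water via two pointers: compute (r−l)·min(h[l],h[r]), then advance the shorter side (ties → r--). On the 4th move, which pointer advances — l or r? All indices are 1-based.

l=1 r=7: min(4,7)*6=24 best=24 *, l++
l=2 r=7: min(10,7)*5=35 best=35 *, r--
l=2 r=6: min(10,16)*4=40 best=40 *, l++
l=3 r=6: min(13,16)*3=39 best=40, l++

l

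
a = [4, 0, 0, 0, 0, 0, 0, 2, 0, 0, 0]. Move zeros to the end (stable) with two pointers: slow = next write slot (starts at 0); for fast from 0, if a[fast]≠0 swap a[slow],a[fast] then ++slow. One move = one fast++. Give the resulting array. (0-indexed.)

slow=0 fast=0: a[fast]=4≠0 swap→a[0]=4, slow++,fast++
slow=1 fast=1: a[fast]=0, fast++
slow=1 fast=2: a[fast]=0, fast++
slow=1 fast=3: a[fast]=0, fast++
slow=1 fast=4: a[fast]=0, fast++
slow=1 fast=5: a[fast]=0, fast++
slow=1 fast=6: a[fast]=0, fast++
slow=1 fast=7: a[fast]=2≠0 swap→a[1]=2, slow++,fast++
slow=2 fast=8: a[fast]=0, fast++
slow=2 fast=9: a[fast]=0, fast++
slow=2 fast=10: a[fast]=0, fast++

[4, 2, 0, 0, 0, 0, 0, 0, 0, 0, 0]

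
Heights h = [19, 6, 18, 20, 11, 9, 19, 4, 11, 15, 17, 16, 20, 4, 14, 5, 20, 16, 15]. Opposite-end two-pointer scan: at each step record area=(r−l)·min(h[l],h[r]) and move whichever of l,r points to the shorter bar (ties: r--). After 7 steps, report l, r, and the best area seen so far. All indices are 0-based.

l=3, r=14, best area=304

l=0 r=18: min(19,15)*18=270 best=270 *, r--
l=0 r=17: min(19,16)*17=272 best=272 *, r--
l=0 r=16: min(19,20)*16=304 best=304 *, l++
l=1 r=16: min(6,20)*15=90 best=304, l++
l=2 r=16: min(18,20)*14=252 best=304, l++
l=3 r=16: min(20,20)*13=260 best=304, r--
l=3 r=15: min(20,5)*12=60 best=304, r--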